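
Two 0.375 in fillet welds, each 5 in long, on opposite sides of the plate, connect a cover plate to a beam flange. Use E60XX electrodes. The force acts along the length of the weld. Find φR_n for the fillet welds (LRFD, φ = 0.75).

φR_n ≈ 71.6 kip

E60XX → F_EXX = 60 ksi.
Effective throat t_e = 0.707 × 0.375 = 0.2651 in.
Total length L = 10 in; A_we = 0.2651 × 10 = 2.651 in².
F_nw = 0.6 F_EXX = 0.6 × 60 = 36 ksi.
φR_n = 0.75 × 36 × 2.651 = 71.58 kip.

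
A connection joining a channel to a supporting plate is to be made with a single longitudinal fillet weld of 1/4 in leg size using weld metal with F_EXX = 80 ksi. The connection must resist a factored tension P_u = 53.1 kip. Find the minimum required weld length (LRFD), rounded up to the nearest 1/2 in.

Throat t_e = 0.707 × 0.25 = 0.1767 in.
φr_n = 0.75 × 0.6 × 80 × 0.1767 = 6.363 kip/in.
L_req = P_u / φr_n = 53.1 / 6.363 = 8.345 in total.
Round up → use L = 8.5 in.

L = 8.5 in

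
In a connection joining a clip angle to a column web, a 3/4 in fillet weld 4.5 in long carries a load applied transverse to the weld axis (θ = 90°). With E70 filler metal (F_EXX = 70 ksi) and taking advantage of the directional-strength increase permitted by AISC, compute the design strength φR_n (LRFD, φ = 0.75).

φR_n ≈ 113 kip

t_e = 0.707 × 0.75 = 0.5302 in; A_we = 0.5302 × 4.5 = 2.386 in².
Directional factor: 1.0 + 0.5 sin^1.5(90°) = 1.5.
F_nw = 0.6 × 70 × 1.5 = 63 ksi.
φR_n = 0.75 × 63 × 2.386 = 112.7 kip.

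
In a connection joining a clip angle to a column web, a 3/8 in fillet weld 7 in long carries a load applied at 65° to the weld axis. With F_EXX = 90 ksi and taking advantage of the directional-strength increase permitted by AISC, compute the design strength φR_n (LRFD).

t_e = 0.707 × 0.375 = 0.2651 in; A_we = 0.2651 × 7 = 1.856 in².
Directional factor: 1.0 + 0.5 sin^1.5(65°) = 1.431.
F_nw = 0.6 × 90 × 1.431 = 77.3 ksi.
φR_n = 0.75 × 77.3 × 1.856 = 107.6 kip.

φR_n ≈ 108 kip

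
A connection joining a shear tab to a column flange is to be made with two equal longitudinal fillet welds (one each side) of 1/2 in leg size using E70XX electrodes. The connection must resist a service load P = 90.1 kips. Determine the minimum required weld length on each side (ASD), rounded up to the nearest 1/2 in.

L = 6.5 in on each side

E70XX → F_EXX = 70 ksi.
Throat t_e = 0.707 × 0.5 = 0.3535 in.
r_n/Ω = (0.6 × 70 × 0.3535) / 2.0 = 7.423 kip/in.
L_req = P / (r_n/Ω) = 90.1 / 7.423 = 12.14 in total.
Per side: 12.14 / 2 = 6.069 in.
Round up → use L = 6.5 in on each side.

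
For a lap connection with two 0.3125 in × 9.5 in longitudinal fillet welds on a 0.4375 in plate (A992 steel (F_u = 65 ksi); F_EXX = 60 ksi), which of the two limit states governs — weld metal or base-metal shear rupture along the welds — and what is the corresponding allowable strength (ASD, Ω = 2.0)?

R_n/Ω ≈ 75.6 kips (weld metal governs)

t_e = 0.707 × 0.3125 = 0.2209 in; L = 19 in.
Weld metal: R_n/Ω = (1/2.0) × 0.6 × 60 × 0.2209 × 19 = 75.56 kips.
Base metal (shear rupture): R_n/Ω = (1/2.0) × 0.6 × 65 × 0.4375 × 19 = 162.1 kips.
Governing: weld metal.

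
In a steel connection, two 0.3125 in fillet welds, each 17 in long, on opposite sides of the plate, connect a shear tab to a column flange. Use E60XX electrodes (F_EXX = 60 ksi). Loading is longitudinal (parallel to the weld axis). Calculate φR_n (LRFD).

φR_n ≈ 203 kips

Effective throat t_e = 0.707 × 0.3125 = 0.2209 in.
Total length L = 34 in; A_we = 0.2209 × 34 = 7.512 in².
F_nw = 0.6 F_EXX = 0.6 × 60 = 36 ksi.
φR_n = 0.75 × 36 × 7.512 = 202.8 kips.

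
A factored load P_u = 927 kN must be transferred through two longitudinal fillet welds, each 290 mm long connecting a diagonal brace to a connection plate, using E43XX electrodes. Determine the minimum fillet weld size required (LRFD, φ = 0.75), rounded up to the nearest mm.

w = 12 mm

E43XX → F_EXX = 430 MPa.
Total weld length L = 580 mm.
Required throat t_e = P_u / (φ × 0.6 F_EXX × L) = 927 / (0.75 × 0.6 × 430 × 580 × 10⁻³) = 8.26 mm.
Required leg w = t_e / 0.707 = 11.68 mm → use 12 mm.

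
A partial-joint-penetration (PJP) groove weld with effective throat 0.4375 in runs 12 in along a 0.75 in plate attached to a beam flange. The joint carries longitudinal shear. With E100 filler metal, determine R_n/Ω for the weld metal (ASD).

E100XX → F_EXX = 100 ksi.
Effective throat (given) t_e = 0.4375 in.
A_we = 0.4375 × 12 = 5.25 in².
F_nw = 0.6 F_EXX = 60 ksi.
R_n/Ω = (60 × 5.25) / 2.0 = 157.5 kip.

R_n/Ω ≈ 158 kip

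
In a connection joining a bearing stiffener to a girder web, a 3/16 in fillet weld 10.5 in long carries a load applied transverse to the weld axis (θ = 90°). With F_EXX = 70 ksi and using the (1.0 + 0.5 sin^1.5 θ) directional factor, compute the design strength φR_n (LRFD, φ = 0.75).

φR_n ≈ 65.8 kip

t_e = 0.707 × 0.1875 = 0.1326 in; A_we = 0.1326 × 10.5 = 1.392 in².
Directional factor: 1.0 + 0.5 sin^1.5(90°) = 1.5.
F_nw = 0.6 × 70 × 1.5 = 63 ksi.
φR_n = 0.75 × 63 × 1.392 = 65.77 kip.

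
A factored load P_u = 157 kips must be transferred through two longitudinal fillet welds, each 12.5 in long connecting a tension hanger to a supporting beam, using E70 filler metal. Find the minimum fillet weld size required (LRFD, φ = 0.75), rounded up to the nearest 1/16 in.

E70XX → F_EXX = 70 ksi.
Total weld length L = 25 in.
Required throat t_e = P_u / (φ × 0.6 F_EXX × L) = 157 / (0.75 × 0.6 × 70 × 25) = 0.1994 in.
Required leg w = t_e / 0.707 = 0.282 in → use 5/16 in.

w = 5/16 in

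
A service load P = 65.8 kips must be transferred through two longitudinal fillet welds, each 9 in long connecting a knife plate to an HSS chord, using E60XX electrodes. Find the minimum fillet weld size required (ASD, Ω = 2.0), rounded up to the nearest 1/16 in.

E60XX → F_EXX = 60 ksi.
Total weld length L = 18 in.
Required throat t_e = P × Ω / (0.6 F_EXX × L) = 65.8 × 2.0 / (0.6 × 60 × 18) = 0.2031 in.
Required leg w = t_e / 0.707 = 0.2873 in → use 5/16 in.

w = 5/16 in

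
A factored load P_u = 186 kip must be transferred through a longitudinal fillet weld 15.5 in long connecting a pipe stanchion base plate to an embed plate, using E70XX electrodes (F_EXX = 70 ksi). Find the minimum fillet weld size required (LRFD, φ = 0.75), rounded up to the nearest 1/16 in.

w = 9/16 in

Total weld length L = 15.5 in.
Required throat t_e = P_u / (φ × 0.6 F_EXX × L) = 186 / (0.75 × 0.6 × 70 × 15.5) = 0.381 in.
Required leg w = t_e / 0.707 = 0.5388 in → use 9/16 in.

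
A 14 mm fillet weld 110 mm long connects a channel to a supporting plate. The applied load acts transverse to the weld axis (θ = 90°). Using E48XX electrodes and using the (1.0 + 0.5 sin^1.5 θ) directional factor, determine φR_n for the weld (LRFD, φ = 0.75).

E48XX → F_EXX = 480 MPa.
t_e = 0.707 × 14 = 9.898 mm; A_we = 9.898 × 110 = 1089 mm².
Directional factor: 1.0 + 0.5 sin^1.5(90°) = 1.5.
F_nw = 0.6 × 480 × 1.5 = 432 MPa.
φR_n = 0.75 × 432 × 1089 × 10⁻³ = 352.8 kN.

φR_n ≈ 353 kN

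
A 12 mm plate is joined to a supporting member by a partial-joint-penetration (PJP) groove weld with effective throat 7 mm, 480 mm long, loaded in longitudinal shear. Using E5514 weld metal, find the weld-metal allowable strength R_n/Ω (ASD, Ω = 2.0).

R_n/Ω ≈ 554 kN

E55XX → F_EXX = 550 MPa.
Effective throat (given) t_e = 7 mm.
A_we = 7 × 480 = 3360 mm².
F_nw = 0.6 F_EXX = 330 MPa.
R_n/Ω = (330 × 3360) / 2.0 × 10⁻³ = 554.4 kN.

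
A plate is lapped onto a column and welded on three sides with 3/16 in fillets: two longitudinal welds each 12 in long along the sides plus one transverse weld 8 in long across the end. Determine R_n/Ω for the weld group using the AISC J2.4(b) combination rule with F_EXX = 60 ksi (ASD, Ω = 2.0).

t_e = 0.707 × 0.1875 = 0.1326 in.
R_nwl = 0.6 × 60 × 0.1326 × 24 = 114.5 kips (longitudinal, 2 welds).
R_nwt = 0.6 × 60 × 0.1326 × 8 = 38.18 kips (transverse, base value).
(i) R_nwl + R_nwt = 152.7 kips; (ii) 0.85 R_nwl + 1.5 R_nwt = 154.6 kips.
R_n = max = 154.6 kips [governs: (ii)]; R_n/Ω = 77.31 kips.

R_n/Ω ≈ 77.3 kips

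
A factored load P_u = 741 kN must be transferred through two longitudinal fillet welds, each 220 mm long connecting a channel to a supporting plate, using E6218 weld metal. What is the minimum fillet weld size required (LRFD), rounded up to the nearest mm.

w = 9 mm

E62XX → F_EXX = 620 MPa.
Total weld length L = 440 mm.
Required throat t_e = P_u / (φ × 0.6 F_EXX × L) = 741 / (0.75 × 0.6 × 620 × 440 × 10⁻³) = 6.036 mm.
Required leg w = t_e / 0.707 = 8.538 mm → use 9 mm.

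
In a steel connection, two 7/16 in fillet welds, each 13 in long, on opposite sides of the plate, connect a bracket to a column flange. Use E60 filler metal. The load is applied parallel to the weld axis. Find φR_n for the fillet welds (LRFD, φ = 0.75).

E60XX → F_EXX = 60 ksi.
Effective throat t_e = 0.707 × 0.4375 = 0.3093 in.
Total length L = 26 in; A_we = 0.3093 × 26 = 8.042 in².
F_nw = 0.6 F_EXX = 0.6 × 60 = 36 ksi.
φR_n = 0.75 × 36 × 8.042 = 217.1 kips.

φR_n ≈ 217 kips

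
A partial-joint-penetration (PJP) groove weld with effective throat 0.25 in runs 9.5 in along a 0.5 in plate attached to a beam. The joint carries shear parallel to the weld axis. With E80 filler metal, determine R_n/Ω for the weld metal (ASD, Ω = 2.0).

E80XX → F_EXX = 80 ksi.
Effective throat (given) t_e = 0.25 in.
A_we = 0.25 × 9.5 = 2.375 in².
F_nw = 0.6 F_EXX = 48 ksi.
R_n/Ω = (48 × 2.375) / 2.0 = 57 kip.

R_n/Ω ≈ 57 kip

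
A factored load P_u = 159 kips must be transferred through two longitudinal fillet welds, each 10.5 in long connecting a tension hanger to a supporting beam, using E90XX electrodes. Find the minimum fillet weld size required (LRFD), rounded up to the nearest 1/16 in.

E90XX → F_EXX = 90 ksi.
Total weld length L = 21 in.
Required throat t_e = P_u / (φ × 0.6 F_EXX × L) = 159 / (0.75 × 0.6 × 90 × 21) = 0.1869 in.
Required leg w = t_e / 0.707 = 0.2644 in → use 5/16 in.

w = 5/16 in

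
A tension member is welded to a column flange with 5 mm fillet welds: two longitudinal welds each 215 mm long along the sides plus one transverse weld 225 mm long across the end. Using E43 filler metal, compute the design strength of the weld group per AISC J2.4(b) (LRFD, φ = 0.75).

φR_n ≈ 481 kN

E43XX → F_EXX = 430 MPa.
t_e = 0.707 × 5 = 3.535 mm.
R_nwl = 0.6 × 430 × 3.535 × 430 × 10⁻³ = 392.2 kN (longitudinal, 2 welds).
R_nwt = 0.6 × 430 × 3.535 × 225 × 10⁻³ = 205.2 kN (transverse, base value).
(i) R_nwl + R_nwt = 597.4 kN; (ii) 0.85 R_nwl + 1.5 R_nwt = 641.2 kN.
R_n = max = 641.2 kN [governs: (ii)]; φR_n = 480.9 kN.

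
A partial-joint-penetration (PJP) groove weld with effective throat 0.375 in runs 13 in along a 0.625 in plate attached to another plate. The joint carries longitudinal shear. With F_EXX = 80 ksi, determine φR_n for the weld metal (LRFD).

φR_n ≈ 176 kips

Effective throat (given) t_e = 0.375 in.
A_we = 0.375 × 13 = 4.875 in².
F_nw = 0.6 F_EXX = 48 ksi.
φR_n = 0.75 × 48 × 4.875 = 175.5 kips.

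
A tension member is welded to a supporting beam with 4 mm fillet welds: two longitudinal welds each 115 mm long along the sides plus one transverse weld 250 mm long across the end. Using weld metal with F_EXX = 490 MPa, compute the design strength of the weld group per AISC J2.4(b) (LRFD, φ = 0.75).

t_e = 0.707 × 4 = 2.828 mm.
R_nwl = 0.6 × 490 × 2.828 × 230 × 10⁻³ = 191.2 kN (longitudinal, 2 welds).
R_nwt = 0.6 × 490 × 2.828 × 250 × 10⁻³ = 207.9 kN (transverse, base value).
(i) R_nwl + R_nwt = 399.1 kN; (ii) 0.85 R_nwl + 1.5 R_nwt = 474.3 kN.
R_n = max = 474.3 kN [governs: (ii)]; φR_n = 355.7 kN.

φR_n ≈ 356 kN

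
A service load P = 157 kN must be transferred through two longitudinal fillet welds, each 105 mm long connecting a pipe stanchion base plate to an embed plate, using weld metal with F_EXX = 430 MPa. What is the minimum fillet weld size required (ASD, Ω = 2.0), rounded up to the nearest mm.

w = 9 mm

Total weld length L = 210 mm.
Required throat t_e = P × Ω / (0.6 F_EXX × L) = 157 × 2.0 / (0.6 × 430 × 210 × 10⁻³) = 5.795 mm.
Required leg w = t_e / 0.707 = 8.197 mm → use 9 mm.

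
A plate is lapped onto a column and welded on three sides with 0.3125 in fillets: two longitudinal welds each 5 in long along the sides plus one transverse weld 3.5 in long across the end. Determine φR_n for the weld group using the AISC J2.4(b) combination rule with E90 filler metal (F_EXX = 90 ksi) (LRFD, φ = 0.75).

φR_n ≈ 123 kips

t_e = 0.707 × 0.3125 = 0.2209 in.
R_nwl = 0.6 × 90 × 0.2209 × 10 = 119.3 kips (longitudinal, 2 welds).
R_nwt = 0.6 × 90 × 0.2209 × 3.5 = 41.76 kips (transverse, base value).
(i) R_nwl + R_nwt = 161.1 kips; (ii) 0.85 R_nwl + 1.5 R_nwt = 164 kips.
R_n = max = 164 kips [governs: (ii)]; φR_n = 123 kips.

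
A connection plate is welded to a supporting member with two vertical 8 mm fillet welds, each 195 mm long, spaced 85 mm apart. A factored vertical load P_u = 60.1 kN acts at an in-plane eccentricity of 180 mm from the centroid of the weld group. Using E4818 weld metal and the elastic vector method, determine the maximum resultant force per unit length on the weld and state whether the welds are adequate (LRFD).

f_max ≈ 670 N/mm; adequate

E48XX → F_EXX = 480 MPa.
Total weld length L_w = 390 mm. Treat welds as unit-width lines.
Polar moment about centroid: J = 2[d³/12 + d(b/2)²] = 2[195³/12 + 195×42.5²] = 1940000 mm³.
Direct shear f_v = P/L_w = 60.1×10³ / 390 = 154.1 N/mm (vertical).
Torsion M = P·e = 60.1×10³ × 180 = 10818000 N·mm.
Critical point at (x, y) = (42.5, 97.5) from centroid. f_tx = M·y/J = 543.6 N/mm; f_ty = M·x/J = 237 N/mm.
Resultant f_max = √[f_tx² + (f_v + f_ty)²] = √[543.6² + (154.1 + 237)²] = 669.7 N/mm.
Capacity per unit length: φr_n = 0.75 × 0.6 × 480 × (0.707 × 8) = 1222 N/mm.
669.7 ≤ 1222 → adequate.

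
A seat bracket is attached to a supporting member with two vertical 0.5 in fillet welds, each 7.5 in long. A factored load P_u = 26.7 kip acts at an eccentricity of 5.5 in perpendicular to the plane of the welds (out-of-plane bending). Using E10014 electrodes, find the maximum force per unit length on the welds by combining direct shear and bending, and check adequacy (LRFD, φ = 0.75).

E100XX → F_EXX = 100 ksi.
L_w = 2 × 7.5 = 15 in; section modulus (unit throat) S = 2 × L²/6 = 18.75 in².
Direct shear f_v = P/L_w = 26.7/15 = 1.78 kip/in.
Moment M = P × e = 26.7 × 5.5 = 146.85 kip·in; bending f_b = M/S = 7.832 kip/in.
f_max = √(f_v² + f_b²) = √(1.78² + 7.832²) = 8.032 kip/in.
φr_n = 0.75 × 0.6 × 100 × (0.707 × 0.5) = 15.91 kip/in → adequate.

f_max ≈ 8.03 kip/in; adequate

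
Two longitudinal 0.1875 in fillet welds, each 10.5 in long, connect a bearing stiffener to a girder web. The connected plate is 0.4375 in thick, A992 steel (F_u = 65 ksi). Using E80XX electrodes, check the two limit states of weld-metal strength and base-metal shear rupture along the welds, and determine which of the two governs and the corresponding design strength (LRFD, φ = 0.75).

E80XX → F_EXX = 80 ksi.
t_e = 0.707 × 0.1875 = 0.1326 in; L = 21 in.
Weld metal: φR_n = 0.75 × 0.6 × 80 × 0.1326 × 21 = 100.2 kip.
Base metal (shear rupture): φR_n = 0.75 × 0.6 × 65 × 0.4375 × 21 = 268.7 kip.
Governing: weld metal.

φR_n ≈ 100 kip (weld metal governs)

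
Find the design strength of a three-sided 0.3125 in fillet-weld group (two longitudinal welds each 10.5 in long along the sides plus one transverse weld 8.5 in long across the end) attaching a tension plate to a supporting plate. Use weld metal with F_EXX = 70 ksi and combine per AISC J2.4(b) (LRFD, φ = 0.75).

φR_n ≈ 213 kip

t_e = 0.707 × 0.3125 = 0.2209 in.
R_nwl = 0.6 × 70 × 0.2209 × 21 = 194.9 kip (longitudinal, 2 welds).
R_nwt = 0.6 × 70 × 0.2209 × 8.5 = 78.87 kip (transverse, base value).
(i) R_nwl + R_nwt = 273.7 kip; (ii) 0.85 R_nwl + 1.5 R_nwt = 283.9 kip.
R_n = max = 283.9 kip [governs: (ii)]; φR_n = 213 kip.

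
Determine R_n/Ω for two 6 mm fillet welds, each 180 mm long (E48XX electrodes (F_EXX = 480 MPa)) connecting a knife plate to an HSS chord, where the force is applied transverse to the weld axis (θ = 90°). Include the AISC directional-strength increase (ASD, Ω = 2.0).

t_e = 0.707 × 6 = 4.242 mm; A_we = 4.242 × 360 = 1527 mm².
Directional factor: 1.0 + 0.5 sin^1.5(90°) = 1.5.
F_nw = 0.6 × 480 × 1.5 = 432 MPa.
R_n/Ω = (432 × 1527) / 2.0 × 10⁻³ = 329.9 kN.

R_n/Ω ≈ 330 kN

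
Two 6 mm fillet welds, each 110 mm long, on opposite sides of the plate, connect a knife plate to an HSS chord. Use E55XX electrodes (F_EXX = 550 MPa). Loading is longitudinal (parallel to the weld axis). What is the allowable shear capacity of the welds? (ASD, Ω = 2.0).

R_n/Ω ≈ 154 kN

Effective throat t_e = 0.707 × 6 = 4.242 mm.
Total length L = 220 mm; A_we = 4.242 × 220 = 933.2 mm².
F_nw = 0.6 F_EXX = 0.6 × 550 = 330 MPa.
R_n = 330 × 933.2 × 10⁻³ = 308 kN; R_n/Ω = 308/2.0 = 154 kN.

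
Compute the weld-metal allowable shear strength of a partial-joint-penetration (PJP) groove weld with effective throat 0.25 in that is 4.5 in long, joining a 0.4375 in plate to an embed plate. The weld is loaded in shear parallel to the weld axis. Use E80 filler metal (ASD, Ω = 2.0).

E80XX → F_EXX = 80 ksi.
Effective throat (given) t_e = 0.25 in.
A_we = 0.25 × 4.5 = 1.125 in².
F_nw = 0.6 F_EXX = 48 ksi.
R_n/Ω = (48 × 1.125) / 2.0 = 27 kips.

R_n/Ω ≈ 27 kips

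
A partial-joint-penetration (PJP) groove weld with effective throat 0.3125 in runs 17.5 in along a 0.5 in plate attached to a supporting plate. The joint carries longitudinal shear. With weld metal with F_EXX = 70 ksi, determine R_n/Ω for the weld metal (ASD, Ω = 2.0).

R_n/Ω ≈ 115 kips

Effective throat (given) t_e = 0.3125 in.
A_we = 0.3125 × 17.5 = 5.469 in².
F_nw = 0.6 F_EXX = 42 ksi.
R_n/Ω = (42 × 5.469) / 2.0 = 114.8 kips.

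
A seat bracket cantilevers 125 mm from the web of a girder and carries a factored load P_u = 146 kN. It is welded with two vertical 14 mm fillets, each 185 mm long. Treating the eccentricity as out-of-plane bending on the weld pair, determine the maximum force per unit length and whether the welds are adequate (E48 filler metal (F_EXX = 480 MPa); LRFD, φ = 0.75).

L_w = 2 × 185 = 370 mm; section modulus (unit throat) S = 2 × L²/6 = 11410 mm².
Direct shear f_v = P/L_w = 146×10³/370 = 394.6 N/mm.
Moment M = P × e = 146×10³ × 125 = 18250000 N·mm; bending f_b = M/S = 1600 N/mm.
f_max = √(f_v² + f_b²) = √(394.6² + 1600²) = 1648 N/mm.
φr_n = 0.75 × 0.6 × 480 × (0.707 × 14) = 2138 N/mm → adequate.

f_max ≈ 1650 N/mm; adequate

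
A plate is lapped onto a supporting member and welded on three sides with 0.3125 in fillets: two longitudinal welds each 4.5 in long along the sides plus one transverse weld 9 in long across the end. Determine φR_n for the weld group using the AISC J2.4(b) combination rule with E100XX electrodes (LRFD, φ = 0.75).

φR_n ≈ 210 kip

E100XX → F_EXX = 100 ksi.
t_e = 0.707 × 0.3125 = 0.2209 in.
R_nwl = 0.6 × 100 × 0.2209 × 9 = 119.3 kip (longitudinal, 2 welds).
R_nwt = 0.6 × 100 × 0.2209 × 9 = 119.3 kip (transverse, base value).
(i) R_nwl + R_nwt = 238.6 kip; (ii) 0.85 R_nwl + 1.5 R_nwt = 280.4 kip.
R_n = max = 280.4 kip [governs: (ii)]; φR_n = 210.3 kip.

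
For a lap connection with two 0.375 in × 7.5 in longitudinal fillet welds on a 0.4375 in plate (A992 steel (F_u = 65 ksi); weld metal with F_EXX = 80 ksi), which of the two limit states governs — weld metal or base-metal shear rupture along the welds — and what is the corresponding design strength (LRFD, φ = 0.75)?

φR_n ≈ 143 kip (weld metal governs)

t_e = 0.707 × 0.375 = 0.2651 in; L = 15 in.
Weld metal: φR_n = 0.75 × 0.6 × 80 × 0.2651 × 15 = 143.2 kip.
Base metal (shear rupture): φR_n = 0.75 × 0.6 × 65 × 0.4375 × 15 = 192 kip.
Governing: weld metal.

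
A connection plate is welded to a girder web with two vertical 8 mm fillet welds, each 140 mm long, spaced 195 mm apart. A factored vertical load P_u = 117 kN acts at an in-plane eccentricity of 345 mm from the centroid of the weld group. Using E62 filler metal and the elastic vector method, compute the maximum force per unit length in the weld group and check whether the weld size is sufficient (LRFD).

f_max ≈ 1910 N/mm; NOT adequate

E62XX → F_EXX = 620 MPa.
Total weld length L_w = 280 mm. Treat welds as unit-width lines.
Polar moment about centroid: J = 2[d³/12 + d(b/2)²] = 2[140³/12 + 140×97.5²] = 3119000 mm³.
Direct shear f_v = P/L_w = 117×10³ / 280 = 417.9 N/mm (vertical).
Torsion M = P·e = 117×10³ × 345 = 40365000 N·mm.
Critical point at (x, y) = (97.5, 70) from centroid. f_tx = M·y/J = 905.9 N/mm; f_ty = M·x/J = 1262 N/mm.
Resultant f_max = √[f_tx² + (f_v + f_ty)²] = √[905.9² + (417.9 + 1262)²] = 1908 N/mm.
Capacity per unit length: φr_n = 0.75 × 0.6 × 620 × (0.707 × 8) = 1578 N/mm.
1908 > 1578 → NOT adequate.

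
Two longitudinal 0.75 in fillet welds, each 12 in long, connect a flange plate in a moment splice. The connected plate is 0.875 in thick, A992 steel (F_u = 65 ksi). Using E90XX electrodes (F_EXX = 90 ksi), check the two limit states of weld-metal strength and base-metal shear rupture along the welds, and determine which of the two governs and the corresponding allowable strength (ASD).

R_n/Ω ≈ 344 kip (weld metal governs)

t_e = 0.707 × 0.75 = 0.5302 in; L = 24 in.
Weld metal: R_n/Ω = (1/2.0) × 0.6 × 90 × 0.5302 × 24 = 343.6 kip.
Base metal (shear rupture): R_n/Ω = (1/2.0) × 0.6 × 65 × 0.875 × 24 = 409.5 kip.
Governing: weld metal.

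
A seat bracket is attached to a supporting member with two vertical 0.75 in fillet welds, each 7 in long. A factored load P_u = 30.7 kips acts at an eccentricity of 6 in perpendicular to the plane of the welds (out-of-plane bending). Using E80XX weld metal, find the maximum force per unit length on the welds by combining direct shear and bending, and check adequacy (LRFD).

f_max ≈ 11.5 kip/in; adequate

E80XX → F_EXX = 80 ksi.
L_w = 2 × 7 = 14 in; section modulus (unit throat) S = 2 × L²/6 = 16.33 in².
Direct shear f_v = P/L_w = 30.7/14 = 2.193 kip/in.
Moment M = P × e = 30.7 × 6 = 184.2 kip·in; bending f_b = M/S = 11.28 kip/in.
f_max = √(f_v² + f_b²) = √(2.193² + 11.28²) = 11.49 kip/in.
φr_n = 0.75 × 0.6 × 80 × (0.707 × 0.75) = 19.09 kip/in → adequate.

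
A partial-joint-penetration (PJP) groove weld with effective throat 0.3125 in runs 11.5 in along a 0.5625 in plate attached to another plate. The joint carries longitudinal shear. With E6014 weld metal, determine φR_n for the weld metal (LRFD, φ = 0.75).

E60XX → F_EXX = 60 ksi.
Effective throat (given) t_e = 0.3125 in.
A_we = 0.3125 × 11.5 = 3.594 in².
F_nw = 0.6 F_EXX = 36 ksi.
φR_n = 0.75 × 36 × 3.594 = 97.03 kips.

φR_n ≈ 97 kips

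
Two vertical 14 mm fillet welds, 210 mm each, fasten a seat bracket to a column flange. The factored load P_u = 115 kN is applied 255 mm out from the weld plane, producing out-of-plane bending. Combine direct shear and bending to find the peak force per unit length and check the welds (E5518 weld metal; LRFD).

E55XX → F_EXX = 550 MPa.
L_w = 2 × 210 = 420 mm; section modulus (unit throat) S = 2 × L²/6 = 14700 mm².
Direct shear f_v = P/L_w = 115×10³/420 = 273.8 N/mm.
Moment M = P × e = 115×10³ × 255 = 29325000 N·mm; bending f_b = M/S = 1995 N/mm.
f_max = √(f_v² + f_b²) = √(273.8² + 1995²) = 2014 N/mm.
φr_n = 0.75 × 0.6 × 550 × (0.707 × 14) = 2450 N/mm → adequate.

f_max ≈ 2010 N/mm; adequate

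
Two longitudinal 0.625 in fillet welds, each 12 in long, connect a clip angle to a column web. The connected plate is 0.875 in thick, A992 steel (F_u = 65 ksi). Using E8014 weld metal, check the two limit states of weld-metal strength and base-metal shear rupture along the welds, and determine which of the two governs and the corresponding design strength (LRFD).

φR_n ≈ 382 kips (weld metal governs)

E80XX → F_EXX = 80 ksi.
t_e = 0.707 × 0.625 = 0.4419 in; L = 24 in.
Weld metal: φR_n = 0.75 × 0.6 × 80 × 0.4419 × 24 = 381.8 kips.
Base metal (shear rupture): φR_n = 0.75 × 0.6 × 65 × 0.875 × 24 = 614.2 kips.
Governing: weld metal.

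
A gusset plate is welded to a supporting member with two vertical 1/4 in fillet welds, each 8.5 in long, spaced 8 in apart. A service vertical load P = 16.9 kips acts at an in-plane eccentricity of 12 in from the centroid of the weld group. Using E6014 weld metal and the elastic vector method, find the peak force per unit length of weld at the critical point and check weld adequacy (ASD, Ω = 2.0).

E60XX → F_EXX = 60 ksi.
Total weld length L_w = 17 in. Treat welds as unit-width lines.
Polar moment about centroid: J = 2[d³/12 + d(b/2)²] = 2[8.5³/12 + 8.5×4²] = 374.4 in³.
Direct shear f_v = P/L_w = 16.9 / 17 = 0.9941 kip/in (vertical).
Torsion M = P·e = 16.9 × 12 = 202.8 kip·in.
Critical point at (x, y) = (4, 4.25) from centroid. f_tx = M·y/J = 2.302 kip/in; f_ty = M·x/J = 2.167 kip/in.
Resultant f_max = √[f_tx² + (f_v + f_ty)²] = √[2.302² + (0.9941 + 2.167)²] = 3.911 kip/in.
Capacity per unit length: r_n/Ω = (1/2.0) × 0.6 × 60 × (0.707 × 0.25) = 3.181 kip/in.
3.911 > 3.181 → NOT adequate.

f_max ≈ 3.91 kip/in; NOT adequate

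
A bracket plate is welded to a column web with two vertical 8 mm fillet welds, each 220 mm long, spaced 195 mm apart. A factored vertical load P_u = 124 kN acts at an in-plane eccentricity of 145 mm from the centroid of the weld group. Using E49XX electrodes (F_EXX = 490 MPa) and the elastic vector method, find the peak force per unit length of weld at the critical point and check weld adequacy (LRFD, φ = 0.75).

Total weld length L_w = 440 mm. Treat welds as unit-width lines.
Polar moment about centroid: J = 2[d³/12 + d(b/2)²] = 2[220³/12 + 220×97.5²] = 5957000 mm³.
Direct shear f_v = P/L_w = 124×10³ / 440 = 281.8 N/mm (vertical).
Torsion M = P·e = 124×10³ × 145 = 17980000 N·mm.
Critical point at (x, y) = (97.5, 110) from centroid. f_tx = M·y/J = 332 N/mm; f_ty = M·x/J = 294.3 N/mm.
Resultant f_max = √[f_tx² + (f_v + f_ty)²] = √[332² + (281.8 + 294.3)²] = 664.9 N/mm.
Capacity per unit length: φr_n = 0.75 × 0.6 × 490 × (0.707 × 8) = 1247 N/mm.
664.9 ≤ 1247 → adequate.

f_max ≈ 665 N/mm; adequate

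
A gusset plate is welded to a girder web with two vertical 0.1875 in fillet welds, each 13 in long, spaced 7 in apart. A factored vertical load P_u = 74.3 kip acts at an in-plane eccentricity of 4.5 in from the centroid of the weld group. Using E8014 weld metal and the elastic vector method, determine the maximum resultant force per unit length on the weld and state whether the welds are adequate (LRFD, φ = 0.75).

f_max ≈ 5.56 kip/in; NOT adequate

E80XX → F_EXX = 80 ksi.
Total weld length L_w = 26 in. Treat welds as unit-width lines.
Polar moment about centroid: J = 2[d³/12 + d(b/2)²] = 2[13³/12 + 13×3.5²] = 684.7 in³.
Direct shear f_v = P/L_w = 74.3 / 26 = 2.858 kip/in (vertical).
Torsion M = P·e = 74.3 × 4.5 = 334.35 kip·in.
Critical point at (x, y) = (3.5, 6.5) from centroid. f_tx = M·y/J = 3.174 kip/in; f_ty = M·x/J = 1.709 kip/in.
Resultant f_max = √[f_tx² + (f_v + f_ty)²] = √[3.174² + (2.858 + 1.709)²] = 5.562 kip/in.
Capacity per unit length: φr_n = 0.75 × 0.6 × 80 × (0.707 × 0.1875) = 4.772 kip/in.
5.562 > 4.772 → NOT adequate.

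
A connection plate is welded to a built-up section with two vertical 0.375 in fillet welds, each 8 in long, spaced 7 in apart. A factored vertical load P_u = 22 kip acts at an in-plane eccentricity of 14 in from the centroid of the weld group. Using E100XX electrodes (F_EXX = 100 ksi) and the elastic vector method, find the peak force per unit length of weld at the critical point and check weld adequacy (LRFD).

Total weld length L_w = 16 in. Treat welds as unit-width lines.
Polar moment about centroid: J = 2[d³/12 + d(b/2)²] = 2[8³/12 + 8×3.5²] = 281.3 in³.
Direct shear f_v = P/L_w = 22 / 16 = 1.375 kip/in (vertical).
Torsion M = P·e = 22 × 14 = 308 kip·in.
Critical point at (x, y) = (3.5, 4) from centroid. f_tx = M·y/J = 4.379 kip/in; f_ty = M·x/J = 3.832 kip/in.
Resultant f_max = √[f_tx² + (f_v + f_ty)²] = √[4.379² + (1.375 + 3.832)²] = 6.803 kip/in.
Capacity per unit length: φr_n = 0.75 × 0.6 × 100 × (0.707 × 0.375) = 11.93 kip/in.
6.803 ≤ 11.93 → adequate.

f_max ≈ 6.8 kip/in; adequate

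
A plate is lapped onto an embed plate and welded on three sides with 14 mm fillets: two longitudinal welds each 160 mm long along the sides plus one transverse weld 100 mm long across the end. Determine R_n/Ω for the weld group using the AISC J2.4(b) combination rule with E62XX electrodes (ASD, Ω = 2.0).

R_n/Ω ≈ 777 kN

E62XX → F_EXX = 620 MPa.
t_e = 0.707 × 14 = 9.898 mm.
R_nwl = 0.6 × 620 × 9.898 × 320 × 10⁻³ = 1178 kN (longitudinal, 2 welds).
R_nwt = 0.6 × 620 × 9.898 × 100 × 10⁻³ = 368.2 kN (transverse, base value).
(i) R_nwl + R_nwt = 1546 kN; (ii) 0.85 R_nwl + 1.5 R_nwt = 1554 kN.
R_n = max = 1554 kN [governs: (ii)]; R_n/Ω = 776.9 kN.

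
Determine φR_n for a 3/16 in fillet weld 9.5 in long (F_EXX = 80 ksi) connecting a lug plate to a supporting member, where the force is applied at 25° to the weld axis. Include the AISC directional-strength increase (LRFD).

φR_n ≈ 51.6 kip

t_e = 0.707 × 0.1875 = 0.1326 in; A_we = 0.1326 × 9.5 = 1.259 in².
Directional factor: 1.0 + 0.5 sin^1.5(25°) = 1.137.
F_nw = 0.6 × 80 × 1.137 = 54.59 ksi.
φR_n = 0.75 × 54.59 × 1.259 = 51.56 kip.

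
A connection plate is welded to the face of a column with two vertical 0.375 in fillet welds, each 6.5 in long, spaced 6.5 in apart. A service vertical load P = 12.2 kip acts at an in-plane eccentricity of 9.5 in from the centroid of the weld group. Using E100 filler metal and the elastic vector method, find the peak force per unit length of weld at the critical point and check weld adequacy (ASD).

f_max ≈ 3.63 kip/in; adequate

E100XX → F_EXX = 100 ksi.
Total weld length L_w = 13 in. Treat welds as unit-width lines.
Polar moment about centroid: J = 2[d³/12 + d(b/2)²] = 2[6.5³/12 + 6.5×3.25²] = 183.1 in³.
Direct shear f_v = P/L_w = 12.2 / 13 = 0.9385 kip/in (vertical).
Torsion M = P·e = 12.2 × 9.5 = 115.9 kip·in.
Critical point at (x, y) = (3.25, 3.25) from centroid. f_tx = M·y/J = 2.057 kip/in; f_ty = M·x/J = 2.057 kip/in.
Resultant f_max = √[f_tx² + (f_v + f_ty)²] = √[2.057² + (0.9385 + 2.057)²] = 3.634 kip/in.
Capacity per unit length: r_n/Ω = (1/2.0) × 0.6 × 100 × (0.707 × 0.375) = 7.954 kip/in.
3.634 ≤ 7.954 → adequate.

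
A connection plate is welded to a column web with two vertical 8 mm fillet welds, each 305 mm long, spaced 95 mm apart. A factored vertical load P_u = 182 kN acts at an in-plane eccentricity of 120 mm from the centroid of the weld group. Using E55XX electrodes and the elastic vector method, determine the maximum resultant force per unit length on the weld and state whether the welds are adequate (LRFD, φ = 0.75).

f_max ≈ 719 N/mm; adequate

E55XX → F_EXX = 550 MPa.
Total weld length L_w = 610 mm. Treat welds as unit-width lines.
Polar moment about centroid: J = 2[d³/12 + d(b/2)²] = 2[305³/12 + 305×47.5²] = 6105000 mm³.
Direct shear f_v = P/L_w = 182×10³ / 610 = 298.4 N/mm (vertical).
Torsion M = P·e = 182×10³ × 120 = 21840000 N·mm.
Critical point at (x, y) = (47.5, 152.5) from centroid. f_tx = M·y/J = 545.5 N/mm; f_ty = M·x/J = 169.9 N/mm.
Resultant f_max = √[f_tx² + (f_v + f_ty)²] = √[545.5² + (298.4 + 169.9)²] = 719 N/mm.
Capacity per unit length: φr_n = 0.75 × 0.6 × 550 × (0.707 × 8) = 1400 N/mm.
719 ≤ 1400 → adequate.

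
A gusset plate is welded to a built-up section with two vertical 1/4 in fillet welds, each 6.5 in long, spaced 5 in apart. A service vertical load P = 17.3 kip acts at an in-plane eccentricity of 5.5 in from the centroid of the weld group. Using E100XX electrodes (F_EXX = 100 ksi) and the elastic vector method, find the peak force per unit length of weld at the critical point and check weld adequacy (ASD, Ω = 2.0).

f_max ≈ 4.02 kip/in; adequate

Total weld length L_w = 13 in. Treat welds as unit-width lines.
Polar moment about centroid: J = 2[d³/12 + d(b/2)²] = 2[6.5³/12 + 6.5×2.5²] = 127 in³.
Direct shear f_v = P/L_w = 17.3 / 13 = 1.331 kip/in (vertical).
Torsion M = P·e = 17.3 × 5.5 = 95.15 kip·in.
Critical point at (x, y) = (2.5, 3.25) from centroid. f_tx = M·y/J = 2.435 kip/in; f_ty = M·x/J = 1.873 kip/in.
Resultant f_max = √[f_tx² + (f_v + f_ty)²] = √[2.435² + (1.331 + 1.873)²] = 4.024 kip/in.
Capacity per unit length: r_n/Ω = (1/2.0) × 0.6 × 100 × (0.707 × 0.25) = 5.302 kip/in.
4.024 ≤ 5.302 → adequate.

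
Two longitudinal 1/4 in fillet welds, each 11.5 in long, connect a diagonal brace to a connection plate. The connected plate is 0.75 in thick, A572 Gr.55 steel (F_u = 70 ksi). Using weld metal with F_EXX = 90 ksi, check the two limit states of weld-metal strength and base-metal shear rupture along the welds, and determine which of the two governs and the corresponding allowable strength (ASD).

t_e = 0.707 × 0.25 = 0.1767 in; L = 23 in.
Weld metal: R_n/Ω = (1/2.0) × 0.6 × 90 × 0.1767 × 23 = 109.8 kip.
Base metal (shear rupture): R_n/Ω = (1/2.0) × 0.6 × 70 × 0.75 × 23 = 362.2 kip.
Governing: weld metal.

R_n/Ω ≈ 110 kip (weld metal governs)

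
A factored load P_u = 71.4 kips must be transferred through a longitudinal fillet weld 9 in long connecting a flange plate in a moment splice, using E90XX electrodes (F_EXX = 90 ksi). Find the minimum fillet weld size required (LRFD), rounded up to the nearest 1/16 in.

Total weld length L = 9 in.
Required throat t_e = P_u / (φ × 0.6 F_EXX × L) = 71.4 / (0.75 × 0.6 × 90 × 9) = 0.1959 in.
Required leg w = t_e / 0.707 = 0.2771 in → use 5/16 in.

w = 5/16 in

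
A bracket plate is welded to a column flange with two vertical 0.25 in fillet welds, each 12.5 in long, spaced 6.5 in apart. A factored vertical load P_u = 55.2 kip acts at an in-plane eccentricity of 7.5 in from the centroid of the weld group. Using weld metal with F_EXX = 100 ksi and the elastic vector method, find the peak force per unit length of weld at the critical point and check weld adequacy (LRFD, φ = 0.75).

Total weld length L_w = 25 in. Treat welds as unit-width lines.
Polar moment about centroid: J = 2[d³/12 + d(b/2)²] = 2[12.5³/12 + 12.5×3.25²] = 589.6 in³.
Direct shear f_v = P/L_w = 55.2 / 25 = 2.208 kip/in (vertical).
Torsion M = P·e = 55.2 × 7.5 = 414 kip·in.
Critical point at (x, y) = (3.25, 6.25) from centroid. f_tx = M·y/J = 4.389 kip/in; f_ty = M·x/J = 2.282 kip/in.
Resultant f_max = √[f_tx² + (f_v + f_ty)²] = √[4.389² + (2.208 + 2.282)²] = 6.279 kip/in.
Capacity per unit length: φr_n = 0.75 × 0.6 × 100 × (0.707 × 0.25) = 7.954 kip/in.
6.279 ≤ 7.954 → adequate.

f_max ≈ 6.28 kip/in; adequate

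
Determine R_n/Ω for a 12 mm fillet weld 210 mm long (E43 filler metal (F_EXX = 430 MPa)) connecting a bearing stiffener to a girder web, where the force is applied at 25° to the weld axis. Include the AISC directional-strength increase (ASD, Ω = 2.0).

R_n/Ω ≈ 261 kN

t_e = 0.707 × 12 = 8.484 mm; A_we = 8.484 × 210 = 1782 mm².
Directional factor: 1.0 + 0.5 sin^1.5(25°) = 1.137.
F_nw = 0.6 × 430 × 1.137 = 293.4 MPa.
R_n/Ω = (293.4 × 1782) / 2.0 × 10⁻³ = 261.4 kN.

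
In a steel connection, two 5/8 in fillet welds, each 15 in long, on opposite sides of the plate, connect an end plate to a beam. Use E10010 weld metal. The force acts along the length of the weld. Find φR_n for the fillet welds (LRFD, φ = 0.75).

φR_n ≈ 597 kip

E100XX → F_EXX = 100 ksi.
Effective throat t_e = 0.707 × 0.625 = 0.4419 in.
Total length L = 30 in; A_we = 0.4419 × 30 = 13.26 in².
F_nw = 0.6 F_EXX = 0.6 × 100 = 60 ksi.
φR_n = 0.75 × 60 × 13.26 = 596.5 kip.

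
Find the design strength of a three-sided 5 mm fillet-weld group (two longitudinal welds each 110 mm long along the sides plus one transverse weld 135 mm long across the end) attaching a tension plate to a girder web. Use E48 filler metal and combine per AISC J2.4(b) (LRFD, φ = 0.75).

φR_n ≈ 297 kN

E48XX → F_EXX = 480 MPa.
t_e = 0.707 × 5 = 3.535 mm.
R_nwl = 0.6 × 480 × 3.535 × 220 × 10⁻³ = 224 kN (longitudinal, 2 welds).
R_nwt = 0.6 × 480 × 3.535 × 135 × 10⁻³ = 137.4 kN (transverse, base value).
(i) R_nwl + R_nwt = 361.4 kN; (ii) 0.85 R_nwl + 1.5 R_nwt = 396.5 kN.
R_n = max = 396.5 kN [governs: (ii)]; φR_n = 297.4 kN.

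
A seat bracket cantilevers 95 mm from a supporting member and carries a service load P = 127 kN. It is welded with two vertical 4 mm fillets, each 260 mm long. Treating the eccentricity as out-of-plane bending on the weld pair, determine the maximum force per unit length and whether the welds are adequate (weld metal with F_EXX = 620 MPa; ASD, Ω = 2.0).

f_max ≈ 589 N/mm; NOT adequate

L_w = 2 × 260 = 520 mm; section modulus (unit throat) S = 2 × L²/6 = 22530 mm².
Direct shear f_v = P/L_w = 127×10³/520 = 244.2 N/mm.
Moment M = P × e = 127×10³ × 95 = 12065000 N·mm; bending f_b = M/S = 535.4 N/mm.
f_max = √(f_v² + f_b²) = √(244.2² + 535.4²) = 588.5 N/mm.
r_n/Ω = (1/2.0) × 0.6 × 620 × (0.707 × 4) = 526 N/mm → NOT adequate.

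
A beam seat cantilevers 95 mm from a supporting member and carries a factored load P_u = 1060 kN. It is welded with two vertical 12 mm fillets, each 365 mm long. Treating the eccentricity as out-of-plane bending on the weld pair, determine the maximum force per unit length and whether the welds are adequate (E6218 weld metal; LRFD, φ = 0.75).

f_max ≈ 2690 N/mm; NOT adequate

E62XX → F_EXX = 620 MPa.
L_w = 2 × 365 = 730 mm; section modulus (unit throat) S = 2 × L²/6 = 44410 mm².
Direct shear f_v = P/L_w = 1060×10³/730 = 1452 N/mm.
Moment M = P × e = 1060×10³ × 95 = 100700000 N·mm; bending f_b = M/S = 2268 N/mm.
f_max = √(f_v² + f_b²) = √(1452² + 2268²) = 2693 N/mm.
φr_n = 0.75 × 0.6 × 620 × (0.707 × 12) = 2367 N/mm → NOT adequate.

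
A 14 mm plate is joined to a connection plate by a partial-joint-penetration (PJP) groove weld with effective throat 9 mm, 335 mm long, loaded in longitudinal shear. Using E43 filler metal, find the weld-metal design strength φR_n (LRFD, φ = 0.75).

φR_n ≈ 583 kN

E43XX → F_EXX = 430 MPa.
Effective throat (given) t_e = 9 mm.
A_we = 9 × 335 = 3015 mm².
F_nw = 0.6 F_EXX = 258 MPa.
φR_n = 0.75 × 258 × 3015 × 10⁻³ = 583.4 kN.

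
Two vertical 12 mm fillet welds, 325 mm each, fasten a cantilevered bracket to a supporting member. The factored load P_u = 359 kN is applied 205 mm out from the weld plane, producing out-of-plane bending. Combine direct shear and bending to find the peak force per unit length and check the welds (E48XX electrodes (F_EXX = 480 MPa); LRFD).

f_max ≈ 2160 N/mm; NOT adequate

L_w = 2 × 325 = 650 mm; section modulus (unit throat) S = 2 × L²/6 = 35210 mm².
Direct shear f_v = P/L_w = 359×10³/650 = 552.3 N/mm.
Moment M = P × e = 359×10³ × 205 = 73595000 N·mm; bending f_b = M/S = 2090 N/mm.
f_max = √(f_v² + f_b²) = √(552.3² + 2090²) = 2162 N/mm.
φr_n = 0.75 × 0.6 × 480 × (0.707 × 12) = 1833 N/mm → NOT adequate.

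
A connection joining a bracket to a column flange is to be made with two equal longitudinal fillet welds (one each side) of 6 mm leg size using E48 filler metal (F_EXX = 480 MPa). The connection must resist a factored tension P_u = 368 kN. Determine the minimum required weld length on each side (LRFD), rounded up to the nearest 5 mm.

L = 205 mm on each side

Throat t_e = 0.707 × 6 = 4.242 mm.
φr_n = 0.75 × 0.6 × 480 × 4.242 × 10⁻³ = 0.9163 kN/mm.
L_req = P_u / φr_n = 368 / 0.9163 = 401.6 mm total.
Per side: 401.6 / 2 = 200.8 mm.
Round up → use L = 205 mm on each side.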